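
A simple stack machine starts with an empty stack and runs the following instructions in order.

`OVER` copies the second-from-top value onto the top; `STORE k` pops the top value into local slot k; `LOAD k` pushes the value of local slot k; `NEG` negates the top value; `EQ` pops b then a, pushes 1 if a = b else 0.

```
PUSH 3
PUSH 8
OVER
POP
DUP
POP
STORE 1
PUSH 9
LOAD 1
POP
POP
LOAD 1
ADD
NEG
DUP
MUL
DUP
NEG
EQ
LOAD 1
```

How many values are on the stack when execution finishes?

PUSH 3  -> 3
PUSH 8  -> 3 8
OVER    -> 3 8 3
POP     -> 3 8
DUP     -> 3 8 8
POP     -> 3 8
STORE 1 -> 3
PUSH 9  -> 3 9
LOAD 1  -> 3 9 8
POP     -> 3 9
POP     -> 3
LOAD 1  -> 3 8
ADD     -> 11
NEG     -> -11
DUP     -> -11 -11
MUL     -> 121
DUP     -> 121 121
NEG     -> 121 -121
EQ      -> 0
LOAD 1  -> 0 8

2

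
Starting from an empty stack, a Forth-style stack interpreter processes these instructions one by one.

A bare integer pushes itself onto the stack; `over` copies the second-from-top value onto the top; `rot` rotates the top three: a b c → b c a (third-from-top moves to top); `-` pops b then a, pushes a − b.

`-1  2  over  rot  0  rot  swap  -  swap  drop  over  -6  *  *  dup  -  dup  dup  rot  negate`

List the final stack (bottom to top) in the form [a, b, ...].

[2, 0, 0, 0]

-1     -> -1
2      -> -1 2
over   -> -1 2 -1
rot    -> 2 -1 -1
0      -> 2 -1 -1 0
rot    -> 2 -1 0 -1
swap   -> 2 -1 -1 0
-      -> 2 -1 -1
swap   -> 2 -1 -1
drop   -> 2 -1
over   -> 2 -1 2
-6     -> 2 -1 2 -6
*      -> 2 -1 -12
*      -> 2 12
dup    -> 2 12 12
-      -> 2 0
dup    -> 2 0 0
dup    -> 2 0 0 0
rot    -> 2 0 0 0
negate -> 2 0 0 0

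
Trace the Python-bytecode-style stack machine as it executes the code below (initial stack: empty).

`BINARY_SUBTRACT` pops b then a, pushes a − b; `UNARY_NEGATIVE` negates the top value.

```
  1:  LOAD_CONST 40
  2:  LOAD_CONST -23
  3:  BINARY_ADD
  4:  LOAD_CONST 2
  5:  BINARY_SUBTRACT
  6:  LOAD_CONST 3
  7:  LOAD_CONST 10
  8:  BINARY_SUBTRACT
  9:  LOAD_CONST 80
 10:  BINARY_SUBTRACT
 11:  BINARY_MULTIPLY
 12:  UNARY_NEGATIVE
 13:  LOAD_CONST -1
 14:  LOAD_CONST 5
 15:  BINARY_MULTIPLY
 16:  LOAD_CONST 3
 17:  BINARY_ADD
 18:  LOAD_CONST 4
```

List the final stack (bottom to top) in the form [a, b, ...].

[1305, -2, 4]

LOAD_CONST 40   : [40]
LOAD_CONST -23  : [40, -23]
BINARY_ADD      : [17]
LOAD_CONST 2    : [17, 2]
BINARY_SUBTRACT : [15]
LOAD_CONST 3    : [15, 3]
LOAD_CONST 10   : [15, 3, 10]
BINARY_SUBTRACT : [15, -7]
LOAD_CONST 80   : [15, -7, 80]
BINARY_SUBTRACT : [15, -87]
BINARY_MULTIPLY : [-1305]
UNARY_NEGATIVE  : [1305]
LOAD_CONST -1   : [1305, -1]
LOAD_CONST 5    : [1305, -1, 5]
BINARY_MULTIPLY : [1305, -5]
LOAD_CONST 3    : [1305, -5, 3]
BINARY_ADD      : [1305, -2]
LOAD_CONST 4    : [1305, -2, 4]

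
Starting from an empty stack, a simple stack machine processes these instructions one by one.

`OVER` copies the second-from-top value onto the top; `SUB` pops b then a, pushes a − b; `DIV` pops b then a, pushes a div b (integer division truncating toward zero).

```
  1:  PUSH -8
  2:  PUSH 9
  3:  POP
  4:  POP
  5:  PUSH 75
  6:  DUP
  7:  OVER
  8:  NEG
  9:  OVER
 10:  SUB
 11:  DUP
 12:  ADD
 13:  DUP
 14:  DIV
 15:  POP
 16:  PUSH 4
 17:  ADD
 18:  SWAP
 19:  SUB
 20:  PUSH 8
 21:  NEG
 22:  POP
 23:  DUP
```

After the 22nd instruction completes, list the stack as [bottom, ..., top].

[4]

PUSH -8 → [-8]
PUSH 9  → [-8, 9]
POP     → [-8]
POP     → []
PUSH 75 → [75]
DUP     → [75, 75]
OVER    → [75, 75, 75]
NEG     → [75, 75, -75]
OVER    → [75, 75, -75, 75]
SUB     → [75, 75, -150]
DUP     → [75, 75, -150, -150]
ADD     → [75, 75, -300]
DUP     → [75, 75, -300, -300]
DIV     → [75, 75, 1]
POP     → [75, 75]
PUSH 4  → [75, 75, 4]
ADD     → [75, 79]
SWAP    → [79, 75]
SUB     → [4]
PUSH 8  → [4, 8]
NEG     → [4, -8]
POP     → [4]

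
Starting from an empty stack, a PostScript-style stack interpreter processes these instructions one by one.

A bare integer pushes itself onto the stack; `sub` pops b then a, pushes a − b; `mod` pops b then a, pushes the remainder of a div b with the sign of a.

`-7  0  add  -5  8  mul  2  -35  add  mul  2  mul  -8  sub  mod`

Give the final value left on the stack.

-7

-7   -7
0    -7 0
add  -7
-5   -7 -5
8    -7 -5 8
mul  -7 -40
2    -7 -40 2
-35  -7 -40 2 -35
add  -7 -40 -33
mul  -7 1320
2    -7 1320 2
mul  -7 2640
-8   -7 2640 -8
sub  -7 2648
mod  -7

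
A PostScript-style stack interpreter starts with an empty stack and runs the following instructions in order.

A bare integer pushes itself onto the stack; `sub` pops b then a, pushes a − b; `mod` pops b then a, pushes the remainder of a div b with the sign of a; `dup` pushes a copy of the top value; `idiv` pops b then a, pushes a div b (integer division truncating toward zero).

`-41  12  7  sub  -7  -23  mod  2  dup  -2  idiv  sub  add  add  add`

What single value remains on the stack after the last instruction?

-41  : [-41]
12   : [-41, 12]
7    : [-41, 12, 7]
sub  : [-41, 5]
-7   : [-41, 5, -7]
-23  : [-41, 5, -7, -23]
mod  : [-41, 5, -7]
2    : [-41, 5, -7, 2]
dup  : [-41, 5, -7, 2, 2]
-2   : [-41, 5, -7, 2, 2, -2]
idiv : [-41, 5, -7, 2, -1]
sub  : [-41, 5, -7, 3]
add  : [-41, 5, -4]
add  : [-41, 1]
add  : [-40]

-40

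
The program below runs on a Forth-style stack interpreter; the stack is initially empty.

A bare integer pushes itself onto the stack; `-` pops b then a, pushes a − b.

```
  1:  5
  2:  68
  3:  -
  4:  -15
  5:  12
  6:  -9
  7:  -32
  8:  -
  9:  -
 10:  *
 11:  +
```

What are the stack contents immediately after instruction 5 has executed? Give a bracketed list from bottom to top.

5    5
68   5 68
-    -63
-15  -63 -15
12   -63 -15 12

[-63, -15, 12]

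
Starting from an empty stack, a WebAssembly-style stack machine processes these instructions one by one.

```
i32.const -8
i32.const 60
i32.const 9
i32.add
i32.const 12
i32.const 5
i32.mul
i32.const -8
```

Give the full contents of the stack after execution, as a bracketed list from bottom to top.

[-8, 69, 60, -8]

i32.const -8  [-8]
i32.const 60  [-8, 60]
i32.const 9   [-8, 60, 9]
i32.add       [-8, 69]
i32.const 12  [-8, 69, 12]
i32.const 5   [-8, 69, 12, 5]
i32.mul       [-8, 69, 60]
i32.const -8  [-8, 69, 60, -8]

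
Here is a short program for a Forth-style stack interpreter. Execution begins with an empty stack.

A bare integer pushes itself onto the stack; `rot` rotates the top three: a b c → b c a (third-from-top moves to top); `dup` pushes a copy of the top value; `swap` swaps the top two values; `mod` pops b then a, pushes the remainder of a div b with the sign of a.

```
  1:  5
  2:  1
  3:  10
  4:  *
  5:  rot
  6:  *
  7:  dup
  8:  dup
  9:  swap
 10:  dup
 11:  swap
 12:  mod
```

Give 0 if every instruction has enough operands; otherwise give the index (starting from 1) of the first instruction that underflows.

5  : [5]
1  : [5, 1]
10 : [5, 1, 10]
*  : [5, 10]
rot  — needs 3 operands, stack has 2 → underflow

5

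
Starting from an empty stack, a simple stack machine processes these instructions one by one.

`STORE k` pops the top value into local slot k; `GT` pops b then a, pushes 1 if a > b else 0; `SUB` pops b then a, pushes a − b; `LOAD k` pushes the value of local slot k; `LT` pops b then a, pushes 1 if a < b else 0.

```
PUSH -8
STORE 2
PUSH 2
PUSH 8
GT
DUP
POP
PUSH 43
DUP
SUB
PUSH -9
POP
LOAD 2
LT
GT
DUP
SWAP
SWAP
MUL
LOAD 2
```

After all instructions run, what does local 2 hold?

-8

PUSH -8 → -8
STORE 2 → (empty)
PUSH 2  → 2
PUSH 8  → 2 8
GT      → 0
DUP     → 0 0
POP     → 0
PUSH 43 → 0 43
DUP     → 0 43 43
SUB     → 0 0
PUSH -9 → 0 0 -9
POP     → 0 0
LOAD 2  → 0 0 -8
LT      → 0 0
GT      → 0
DUP     → 0 0
SWAP    → 0 0
SWAP    → 0 0
MUL     → 0
LOAD 2  → 0 -8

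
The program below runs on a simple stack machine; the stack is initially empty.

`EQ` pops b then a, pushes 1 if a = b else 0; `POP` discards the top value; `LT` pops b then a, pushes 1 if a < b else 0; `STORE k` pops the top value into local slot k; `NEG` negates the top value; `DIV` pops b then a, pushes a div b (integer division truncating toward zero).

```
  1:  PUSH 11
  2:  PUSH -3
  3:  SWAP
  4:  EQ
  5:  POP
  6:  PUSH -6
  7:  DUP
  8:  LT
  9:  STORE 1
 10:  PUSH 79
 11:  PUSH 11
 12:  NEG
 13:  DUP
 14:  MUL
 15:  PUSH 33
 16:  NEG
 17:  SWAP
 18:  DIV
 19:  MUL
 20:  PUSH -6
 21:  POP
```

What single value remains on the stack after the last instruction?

0

PUSH 11 -> [11]
PUSH -3 -> [11, -3]
SWAP    -> [-3, 11]
EQ      -> [0]
POP     -> []
PUSH -6 -> [-6]
DUP     -> [-6, -6]
LT      -> [0]
STORE 1 -> []
PUSH 79 -> [79]
PUSH 11 -> [79, 11]
NEG     -> [79, -11]
DUP     -> [79, -11, -11]
MUL     -> [79, 121]
PUSH 33 -> [79, 121, 33]
NEG     -> [79, 121, -33]
SWAP    -> [79, -33, 121]
DIV     -> [79, 0]
MUL     -> [0]
PUSH -6 -> [0, -6]
POP     -> [0]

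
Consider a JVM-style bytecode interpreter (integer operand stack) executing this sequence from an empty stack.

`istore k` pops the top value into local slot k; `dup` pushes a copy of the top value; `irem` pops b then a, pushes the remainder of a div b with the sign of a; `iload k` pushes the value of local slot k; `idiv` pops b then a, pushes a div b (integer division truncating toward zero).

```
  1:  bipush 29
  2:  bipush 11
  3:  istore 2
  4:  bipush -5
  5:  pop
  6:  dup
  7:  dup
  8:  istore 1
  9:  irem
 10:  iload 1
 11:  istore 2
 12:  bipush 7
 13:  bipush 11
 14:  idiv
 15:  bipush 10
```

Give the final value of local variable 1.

29

bipush 29 -> 29
bipush 11 -> 29 11
istore 2  -> 29
bipush -5 -> 29 -5
pop       -> 29
dup       -> 29 29
dup       -> 29 29 29
istore 1  -> 29 29
irem      -> 0
iload 1   -> 0 29
istore 2  -> 0
bipush 7  -> 0 7
bipush 11 -> 0 7 11
idiv      -> 0 0
bipush 10 -> 0 0 10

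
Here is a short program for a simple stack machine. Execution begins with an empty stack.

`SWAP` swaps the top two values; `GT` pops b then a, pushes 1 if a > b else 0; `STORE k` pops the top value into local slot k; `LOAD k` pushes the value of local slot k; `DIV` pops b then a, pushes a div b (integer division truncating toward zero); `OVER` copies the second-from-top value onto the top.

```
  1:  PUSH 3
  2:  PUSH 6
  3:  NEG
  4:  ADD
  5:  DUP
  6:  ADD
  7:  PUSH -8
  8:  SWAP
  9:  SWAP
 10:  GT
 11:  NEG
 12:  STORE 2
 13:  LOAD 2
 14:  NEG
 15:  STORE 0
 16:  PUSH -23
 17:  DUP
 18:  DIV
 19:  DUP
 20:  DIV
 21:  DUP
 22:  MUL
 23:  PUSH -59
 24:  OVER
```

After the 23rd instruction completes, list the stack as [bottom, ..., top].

PUSH 3    3
PUSH 6    3 6
NEG       3 -6
ADD       -3
DUP       -3 -3
ADD       -6
PUSH -8   -6 -8
SWAP      -8 -6
SWAP      -6 -8
GT        1
NEG       -1
STORE 2   (empty)
LOAD 2    -1
NEG       1
STORE 0   (empty)
PUSH -23  -23
DUP       -23 -23
DIV       1
DUP       1 1
DIV       1
DUP       1 1
MUL       1
PUSH -59  1 -59

[1, -59]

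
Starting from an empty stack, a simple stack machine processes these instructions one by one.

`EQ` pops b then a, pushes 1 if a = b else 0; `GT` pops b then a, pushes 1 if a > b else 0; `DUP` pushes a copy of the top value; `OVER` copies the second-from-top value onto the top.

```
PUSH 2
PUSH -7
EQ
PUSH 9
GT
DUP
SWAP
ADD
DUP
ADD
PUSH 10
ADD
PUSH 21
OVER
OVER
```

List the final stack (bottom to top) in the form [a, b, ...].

PUSH 2  → [2]
PUSH -7 → [2, -7]
EQ      → [0]
PUSH 9  → [0, 9]
GT      → [0]
DUP     → [0, 0]
SWAP    → [0, 0]
ADD     → [0]
DUP     → [0, 0]
ADD     → [0]
PUSH 10 → [0, 10]
ADD     → [10]
PUSH 21 → [10, 21]
OVER    → [10, 21, 10]
OVER    → [10, 21, 10, 21]

[10, 21, 10, 21]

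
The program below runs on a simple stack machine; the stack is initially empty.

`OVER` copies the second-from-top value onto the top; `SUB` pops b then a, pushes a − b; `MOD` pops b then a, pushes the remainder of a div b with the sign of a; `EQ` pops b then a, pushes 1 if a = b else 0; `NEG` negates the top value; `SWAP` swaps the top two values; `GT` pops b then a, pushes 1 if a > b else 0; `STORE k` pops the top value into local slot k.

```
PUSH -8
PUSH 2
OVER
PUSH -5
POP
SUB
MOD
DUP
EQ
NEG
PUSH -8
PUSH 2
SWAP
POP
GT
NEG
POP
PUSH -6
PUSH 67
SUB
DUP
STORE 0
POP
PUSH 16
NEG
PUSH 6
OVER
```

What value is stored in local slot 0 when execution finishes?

-73

PUSH -8 -> [-8]
PUSH 2  -> [-8, 2]
OVER    -> [-8, 2, -8]
PUSH -5 -> [-8, 2, -8, -5]
POP     -> [-8, 2, -8]
SUB     -> [-8, 10]
MOD     -> [-8]
DUP     -> [-8, -8]
EQ      -> [1]
NEG     -> [-1]
PUSH -8 -> [-1, -8]
PUSH 2  -> [-1, -8, 2]
SWAP    -> [-1, 2, -8]
POP     -> [-1, 2]
GT      -> [0]
NEG     -> [0]
POP     -> []
PUSH -6 -> [-6]
PUSH 67 -> [-6, 67]
SUB     -> [-73]
DUP     -> [-73, -73]
STORE 0 -> [-73]
POP     -> []
PUSH 16 -> [16]
NEG     -> [-16]
PUSH 6  -> [-16, 6]
OVER    -> [-16, 6, -16]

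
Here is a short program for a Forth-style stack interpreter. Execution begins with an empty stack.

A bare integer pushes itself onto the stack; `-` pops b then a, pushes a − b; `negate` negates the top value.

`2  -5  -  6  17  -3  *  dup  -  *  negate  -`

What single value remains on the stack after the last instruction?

2       [2]
-5      [2, -5]
-       [7]
6       [7, 6]
17      [7, 6, 17]
-3      [7, 6, 17, -3]
*       [7, 6, -51]
dup     [7, 6, -51, -51]
-       [7, 6, 0]
*       [7, 0]
negate  [7, 0]
-       [7]

7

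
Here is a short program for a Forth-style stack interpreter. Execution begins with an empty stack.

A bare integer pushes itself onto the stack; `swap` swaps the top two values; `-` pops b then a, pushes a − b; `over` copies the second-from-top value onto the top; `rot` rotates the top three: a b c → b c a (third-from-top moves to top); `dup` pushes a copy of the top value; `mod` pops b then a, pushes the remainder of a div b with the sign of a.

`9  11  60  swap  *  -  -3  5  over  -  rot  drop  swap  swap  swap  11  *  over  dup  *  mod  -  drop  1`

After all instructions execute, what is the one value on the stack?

9    → 9
11   → 9 11
60   → 9 11 60
swap → 9 60 11
*    → 9 660
-    → -651
-3   → -651 -3
5    → -651 -3 5
over → -651 -3 5 -3
-    → -651 -3 8
rot  → -3 8 -651
drop → -3 8
swap → 8 -3
swap → -3 8
swap → 8 -3
11   → 8 -3 11
*    → 8 -33
over → 8 -33 8
dup  → 8 -33 8 8
*    → 8 -33 64
mod  → 8 -33
-    → 41
drop → (empty)
1    → 1

1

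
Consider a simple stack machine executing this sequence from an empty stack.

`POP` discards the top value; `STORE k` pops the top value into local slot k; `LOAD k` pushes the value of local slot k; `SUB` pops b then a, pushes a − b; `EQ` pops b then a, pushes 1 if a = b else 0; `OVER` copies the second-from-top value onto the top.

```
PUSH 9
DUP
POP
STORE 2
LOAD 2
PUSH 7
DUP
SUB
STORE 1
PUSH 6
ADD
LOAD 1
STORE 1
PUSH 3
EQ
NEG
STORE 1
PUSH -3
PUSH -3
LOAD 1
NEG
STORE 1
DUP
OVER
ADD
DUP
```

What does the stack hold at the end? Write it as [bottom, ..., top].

PUSH 9   9
DUP      9 9
POP      9
STORE 2  (empty)
LOAD 2   9
PUSH 7   9 7
DUP      9 7 7
SUB      9 0
STORE 1  9
PUSH 6   9 6
ADD      15
LOAD 1   15 0
STORE 1  15
PUSH 3   15 3
EQ       0
NEG      0
STORE 1  (empty)
PUSH -3  -3
PUSH -3  -3 -3
LOAD 1   -3 -3 0
NEG      -3 -3 0
STORE 1  -3 -3
DUP      -3 -3 -3
OVER     -3 -3 -3 -3
ADD      -3 -3 -6
DUP      -3 -3 -6 -6

[-3, -3, -6, -6]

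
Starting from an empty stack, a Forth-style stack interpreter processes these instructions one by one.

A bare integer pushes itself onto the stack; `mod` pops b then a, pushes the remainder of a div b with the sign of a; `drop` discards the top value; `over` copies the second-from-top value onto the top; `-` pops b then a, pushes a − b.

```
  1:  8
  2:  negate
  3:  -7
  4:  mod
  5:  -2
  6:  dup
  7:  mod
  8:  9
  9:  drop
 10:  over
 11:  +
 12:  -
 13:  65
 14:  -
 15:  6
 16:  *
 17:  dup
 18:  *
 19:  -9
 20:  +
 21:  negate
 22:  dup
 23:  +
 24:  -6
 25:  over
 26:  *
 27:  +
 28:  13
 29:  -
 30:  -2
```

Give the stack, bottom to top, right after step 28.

[1520910, 13]

8       8
negate  -8
-7      -8 -7
mod     -1
-2      -1 -2
dup     -1 -2 -2
mod     -1 0
9       -1 0 9
drop    -1 0
over    -1 0 -1
+       -1 -1
-       0
65      0 65
-       -65
6       -65 6
*       -390
dup     -390 -390
*       152100
-9      152100 -9
+       152091
negate  -152091
dup     -152091 -152091
+       -304182
-6      -304182 -6
over    -304182 -6 -304182
*       -304182 1825092
+       1520910
13      1520910 13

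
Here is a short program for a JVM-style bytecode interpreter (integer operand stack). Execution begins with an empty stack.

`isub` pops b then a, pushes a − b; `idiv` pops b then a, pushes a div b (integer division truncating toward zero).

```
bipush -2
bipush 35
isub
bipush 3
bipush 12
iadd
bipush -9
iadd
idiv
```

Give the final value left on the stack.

bipush -2 → -2
bipush 35 → -2 35
isub      → -37
bipush 3  → -37 3
bipush 12 → -37 3 12
iadd      → -37 15
bipush -9 → -37 15 -9
iadd      → -37 6
idiv      → -6

-6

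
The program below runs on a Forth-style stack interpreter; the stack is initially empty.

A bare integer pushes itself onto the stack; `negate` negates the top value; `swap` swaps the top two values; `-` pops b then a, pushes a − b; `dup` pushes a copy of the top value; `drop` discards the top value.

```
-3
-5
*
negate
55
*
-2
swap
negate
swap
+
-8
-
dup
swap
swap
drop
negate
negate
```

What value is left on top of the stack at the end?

831

-3     → [-3]
-5     → [-3, -5]
*      → [15]
negate → [-15]
55     → [-15, 55]
*      → [-825]
-2     → [-825, -2]
swap   → [-2, -825]
negate → [-2, 825]
swap   → [825, -2]
+      → [823]
-8     → [823, -8]
-      → [831]
dup    → [831, 831]
swap   → [831, 831]
swap   → [831, 831]
drop   → [831]
negate → [-831]
negate → [831]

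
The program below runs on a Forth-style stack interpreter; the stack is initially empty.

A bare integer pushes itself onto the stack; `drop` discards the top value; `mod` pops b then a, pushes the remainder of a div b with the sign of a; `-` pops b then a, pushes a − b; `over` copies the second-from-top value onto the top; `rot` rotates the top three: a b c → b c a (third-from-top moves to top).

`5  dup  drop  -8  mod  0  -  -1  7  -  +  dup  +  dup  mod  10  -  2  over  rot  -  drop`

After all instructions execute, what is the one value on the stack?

2

5    -> [5]
dup  -> [5, 5]
drop -> [5]
-8   -> [5, -8]
mod  -> [5]
0    -> [5, 0]
-    -> [5]
-1   -> [5, -1]
7    -> [5, -1, 7]
-    -> [5, -8]
+    -> [-3]
dup  -> [-3, -3]
+    -> [-6]
dup  -> [-6, -6]
mod  -> [0]
10   -> [0, 10]
-    -> [-10]
2    -> [-10, 2]
over -> [-10, 2, -10]
rot  -> [2, -10, -10]
-    -> [2, 0]
drop -> [2]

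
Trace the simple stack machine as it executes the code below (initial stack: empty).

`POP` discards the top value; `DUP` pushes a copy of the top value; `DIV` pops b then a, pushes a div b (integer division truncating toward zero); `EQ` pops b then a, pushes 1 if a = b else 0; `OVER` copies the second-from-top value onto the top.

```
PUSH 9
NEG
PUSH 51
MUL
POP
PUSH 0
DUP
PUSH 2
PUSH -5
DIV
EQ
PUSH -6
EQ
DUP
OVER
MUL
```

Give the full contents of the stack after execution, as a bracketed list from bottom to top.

[0, 0, 0]

PUSH 9  -> 9
NEG     -> -9
PUSH 51 -> -9 51
MUL     -> -459
POP     -> (empty)
PUSH 0  -> 0
DUP     -> 0 0
PUSH 2  -> 0 0 2
PUSH -5 -> 0 0 2 -5
DIV     -> 0 0 0
EQ      -> 0 1
PUSH -6 -> 0 1 -6
EQ      -> 0 0
DUP     -> 0 0 0
OVER    -> 0 0 0 0
MUL     -> 0 0 0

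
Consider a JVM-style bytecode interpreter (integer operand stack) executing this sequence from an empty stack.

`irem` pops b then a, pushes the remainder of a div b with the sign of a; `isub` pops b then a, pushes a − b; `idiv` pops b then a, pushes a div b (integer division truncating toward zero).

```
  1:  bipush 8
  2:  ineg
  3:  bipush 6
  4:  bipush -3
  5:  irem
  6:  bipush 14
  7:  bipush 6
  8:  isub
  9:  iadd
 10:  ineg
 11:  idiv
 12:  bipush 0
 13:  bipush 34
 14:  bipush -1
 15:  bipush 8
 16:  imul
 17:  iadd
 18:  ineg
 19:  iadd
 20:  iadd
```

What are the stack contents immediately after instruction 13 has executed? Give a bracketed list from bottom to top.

bipush 8  → [8]
ineg      → [-8]
bipush 6  → [-8, 6]
bipush -3 → [-8, 6, -3]
irem      → [-8, 0]
bipush 14 → [-8, 0, 14]
bipush 6  → [-8, 0, 14, 6]
isub      → [-8, 0, 8]
iadd      → [-8, 8]
ineg      → [-8, -8]
idiv      → [1]
bipush 0  → [1, 0]
bipush 34 → [1, 0, 34]

[1, 0, 34]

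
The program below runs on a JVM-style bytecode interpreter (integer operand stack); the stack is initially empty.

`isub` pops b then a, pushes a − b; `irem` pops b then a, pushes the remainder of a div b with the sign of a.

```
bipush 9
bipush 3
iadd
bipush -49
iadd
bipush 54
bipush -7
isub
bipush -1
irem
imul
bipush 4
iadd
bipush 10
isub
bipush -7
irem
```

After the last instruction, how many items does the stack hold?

1

bipush 9   : [9]
bipush 3   : [9, 3]
iadd       : [12]
bipush -49 : [12, -49]
iadd       : [-37]
bipush 54  : [-37, 54]
bipush -7  : [-37, 54, -7]
isub       : [-37, 61]
bipush -1  : [-37, 61, -1]
irem       : [-37, 0]
imul       : [0]
bipush 4   : [0, 4]
iadd       : [4]
bipush 10  : [4, 10]
isub       : [-6]
bipush -7  : [-6, -7]
irem       : [-6]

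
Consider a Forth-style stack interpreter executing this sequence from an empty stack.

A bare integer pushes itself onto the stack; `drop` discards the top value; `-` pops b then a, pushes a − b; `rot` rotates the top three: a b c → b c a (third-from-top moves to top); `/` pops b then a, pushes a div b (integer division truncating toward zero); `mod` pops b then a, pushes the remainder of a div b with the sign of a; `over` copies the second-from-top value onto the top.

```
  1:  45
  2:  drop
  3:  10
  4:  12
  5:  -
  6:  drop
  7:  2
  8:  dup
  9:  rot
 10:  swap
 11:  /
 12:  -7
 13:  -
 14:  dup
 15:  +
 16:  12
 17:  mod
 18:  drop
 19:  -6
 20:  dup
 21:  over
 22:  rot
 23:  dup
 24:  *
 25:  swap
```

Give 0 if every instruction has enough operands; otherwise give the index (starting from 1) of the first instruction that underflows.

45   → [45]
drop → []
10   → [10]
12   → [10, 12]
-    → [-2]
drop → []
2    → [2]
dup  → [2, 2]
rot  — needs 3 operands, stack has 2 → underflow

9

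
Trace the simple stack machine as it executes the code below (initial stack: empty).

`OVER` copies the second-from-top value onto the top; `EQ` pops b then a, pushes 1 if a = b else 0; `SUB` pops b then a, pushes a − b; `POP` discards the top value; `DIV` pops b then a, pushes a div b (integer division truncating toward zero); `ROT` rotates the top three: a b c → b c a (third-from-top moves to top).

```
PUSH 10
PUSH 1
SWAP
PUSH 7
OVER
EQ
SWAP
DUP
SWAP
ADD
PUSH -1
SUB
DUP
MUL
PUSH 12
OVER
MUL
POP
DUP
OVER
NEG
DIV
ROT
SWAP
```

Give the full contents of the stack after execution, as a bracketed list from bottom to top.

[1, 441, 0, -1]

PUSH 10 : 10
PUSH 1  : 10 1
SWAP    : 1 10
PUSH 7  : 1 10 7
OVER    : 1 10 7 10
EQ      : 1 10 0
SWAP    : 1 0 10
DUP     : 1 0 10 10
SWAP    : 1 0 10 10
ADD     : 1 0 20
PUSH -1 : 1 0 20 -1
SUB     : 1 0 21
DUP     : 1 0 21 21
MUL     : 1 0 441
PUSH 12 : 1 0 441 12
OVER    : 1 0 441 12 441
MUL     : 1 0 441 5292
POP     : 1 0 441
DUP     : 1 0 441 441
OVER    : 1 0 441 441 441
NEG     : 1 0 441 441 -441
DIV     : 1 0 441 -1
ROT     : 1 441 -1 0
SWAP    : 1 441 0 -1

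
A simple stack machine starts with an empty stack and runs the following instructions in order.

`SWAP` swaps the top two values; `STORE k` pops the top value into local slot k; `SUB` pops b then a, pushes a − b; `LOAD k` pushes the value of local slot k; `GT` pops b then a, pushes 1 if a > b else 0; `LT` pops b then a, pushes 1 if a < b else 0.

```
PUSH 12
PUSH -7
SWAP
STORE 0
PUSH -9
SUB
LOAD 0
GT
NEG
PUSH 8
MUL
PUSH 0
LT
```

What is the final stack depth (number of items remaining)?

1

PUSH 12 → 12
PUSH -7 → 12 -7
SWAP    → -7 12
STORE 0 → -7
PUSH -9 → -7 -9
SUB     → 2
LOAD 0  → 2 12
GT      → 0
NEG     → 0
PUSH 8  → 0 8
MUL     → 0
PUSH 0  → 0 0
LT      → 0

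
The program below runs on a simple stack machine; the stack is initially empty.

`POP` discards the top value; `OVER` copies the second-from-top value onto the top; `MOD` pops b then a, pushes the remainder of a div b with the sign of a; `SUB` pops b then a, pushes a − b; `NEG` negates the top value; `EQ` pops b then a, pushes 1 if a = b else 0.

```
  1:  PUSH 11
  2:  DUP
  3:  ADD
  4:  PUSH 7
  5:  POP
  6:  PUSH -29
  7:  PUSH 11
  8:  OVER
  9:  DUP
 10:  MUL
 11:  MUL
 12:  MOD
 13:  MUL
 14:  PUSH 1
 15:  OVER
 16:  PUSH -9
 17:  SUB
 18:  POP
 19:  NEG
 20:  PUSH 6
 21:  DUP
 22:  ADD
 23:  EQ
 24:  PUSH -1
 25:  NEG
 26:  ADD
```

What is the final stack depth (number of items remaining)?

PUSH 11  → [11]
DUP      → [11, 11]
ADD      → [22]
PUSH 7   → [22, 7]
POP      → [22]
PUSH -29 → [22, -29]
PUSH 11  → [22, -29, 11]
OVER     → [22, -29, 11, -29]
DUP      → [22, -29, 11, -29, -29]
MUL      → [22, -29, 11, 841]
MUL      → [22, -29, 9251]
MOD      → [22, -29]
MUL      → [-638]
PUSH 1   → [-638, 1]
OVER     → [-638, 1, -638]
PUSH -9  → [-638, 1, -638, -9]
SUB      → [-638, 1, -629]
POP      → [-638, 1]
NEG      → [-638, -1]
PUSH 6   → [-638, -1, 6]
DUP      → [-638, -1, 6, 6]
ADD      → [-638, -1, 12]
EQ       → [-638, 0]
PUSH -1  → [-638, 0, -1]
NEG      → [-638, 0, 1]
ADD      → [-638, 1]

2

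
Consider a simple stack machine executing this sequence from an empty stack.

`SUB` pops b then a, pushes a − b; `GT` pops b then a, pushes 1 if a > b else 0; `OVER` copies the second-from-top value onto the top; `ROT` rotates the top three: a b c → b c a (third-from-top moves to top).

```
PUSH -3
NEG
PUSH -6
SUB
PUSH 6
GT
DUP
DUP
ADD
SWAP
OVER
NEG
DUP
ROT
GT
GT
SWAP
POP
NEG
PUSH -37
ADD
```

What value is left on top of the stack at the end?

-37

PUSH -3  → [-3]
NEG      → [3]
PUSH -6  → [3, -6]
SUB      → [9]
PUSH 6   → [9, 6]
GT       → [1]
DUP      → [1, 1]
DUP      → [1, 1, 1]
ADD      → [1, 2]
SWAP     → [2, 1]
OVER     → [2, 1, 2]
NEG      → [2, 1, -2]
DUP      → [2, 1, -2, -2]
ROT      → [2, -2, -2, 1]
GT       → [2, -2, 0]
GT       → [2, 0]
SWAP     → [0, 2]
POP      → [0]
NEG      → [0]
PUSH -37 → [0, -37]
ADD      → [-37]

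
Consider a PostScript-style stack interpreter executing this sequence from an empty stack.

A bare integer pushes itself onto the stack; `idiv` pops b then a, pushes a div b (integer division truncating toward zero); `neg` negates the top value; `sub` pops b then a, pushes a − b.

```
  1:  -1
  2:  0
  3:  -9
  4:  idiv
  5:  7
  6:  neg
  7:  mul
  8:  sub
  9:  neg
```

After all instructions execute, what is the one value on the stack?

1

-1   -> -1
0    -> -1 0
-9   -> -1 0 -9
idiv -> -1 0
7    -> -1 0 7
neg  -> -1 0 -7
mul  -> -1 0
sub  -> -1
neg  -> 1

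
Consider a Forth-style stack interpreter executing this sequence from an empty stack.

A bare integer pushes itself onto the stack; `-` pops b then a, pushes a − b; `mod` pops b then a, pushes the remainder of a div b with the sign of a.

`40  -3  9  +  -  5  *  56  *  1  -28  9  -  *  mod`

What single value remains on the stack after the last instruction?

40  : 40
-3  : 40 -3
9   : 40 -3 9
+   : 40 6
-   : 34
5   : 34 5
*   : 170
56  : 170 56
*   : 9520
1   : 9520 1
-28 : 9520 1 -28
9   : 9520 1 -28 9
-   : 9520 1 -37
*   : 9520 -37
mod : 11

11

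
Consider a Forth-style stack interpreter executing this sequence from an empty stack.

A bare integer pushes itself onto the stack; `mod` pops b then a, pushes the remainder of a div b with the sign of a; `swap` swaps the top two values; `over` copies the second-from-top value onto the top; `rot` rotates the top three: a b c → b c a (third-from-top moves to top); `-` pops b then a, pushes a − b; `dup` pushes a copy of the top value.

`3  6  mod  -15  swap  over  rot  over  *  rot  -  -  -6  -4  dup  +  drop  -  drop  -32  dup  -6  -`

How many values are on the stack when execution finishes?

2

3    → [3]
6    → [3, 6]
mod  → [3]
-15  → [3, -15]
swap → [-15, 3]
over → [-15, 3, -15]
rot  → [3, -15, -15]
over → [3, -15, -15, -15]
*    → [3, -15, 225]
rot  → [-15, 225, 3]
-    → [-15, 222]
-    → [-237]
-6   → [-237, -6]
-4   → [-237, -6, -4]
dup  → [-237, -6, -4, -4]
+    → [-237, -6, -8]
drop → [-237, -6]
-    → [-231]
drop → []
-32  → [-32]
dup  → [-32, -32]
-6   → [-32, -32, -6]
-    → [-32, -26]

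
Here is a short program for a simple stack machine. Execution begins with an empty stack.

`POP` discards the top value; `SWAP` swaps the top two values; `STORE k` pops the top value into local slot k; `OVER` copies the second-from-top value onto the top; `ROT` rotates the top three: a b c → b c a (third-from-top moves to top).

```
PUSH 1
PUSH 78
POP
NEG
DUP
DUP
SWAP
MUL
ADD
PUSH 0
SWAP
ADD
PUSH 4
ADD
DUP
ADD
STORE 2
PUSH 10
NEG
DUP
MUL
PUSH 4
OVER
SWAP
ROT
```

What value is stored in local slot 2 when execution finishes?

PUSH 1  : 1
PUSH 78 : 1 78
POP     : 1
NEG     : -1
DUP     : -1 -1
DUP     : -1 -1 -1
SWAP    : -1 -1 -1
MUL     : -1 1
ADD     : 0
PUSH 0  : 0 0
SWAP    : 0 0
ADD     : 0
PUSH 4  : 0 4
ADD     : 4
DUP     : 4 4
ADD     : 8
STORE 2 : (empty)
PUSH 10 : 10
NEG     : -10
DUP     : -10 -10
MUL     : 100
PUSH 4  : 100 4
OVER    : 100 4 100
SWAP    : 100 100 4
ROT     : 100 4 100

8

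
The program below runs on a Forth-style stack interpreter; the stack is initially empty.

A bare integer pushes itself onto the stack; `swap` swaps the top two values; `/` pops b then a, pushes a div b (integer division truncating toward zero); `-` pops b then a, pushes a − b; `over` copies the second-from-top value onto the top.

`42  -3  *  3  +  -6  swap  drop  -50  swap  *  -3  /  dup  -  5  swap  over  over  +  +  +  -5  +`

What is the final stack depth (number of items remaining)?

1

42   -> [42]
-3   -> [42, -3]
*    -> [-126]
3    -> [-126, 3]
+    -> [-123]
-6   -> [-123, -6]
swap -> [-6, -123]
drop -> [-6]
-50  -> [-6, -50]
swap -> [-50, -6]
*    -> [300]
-3   -> [300, -3]
/    -> [-100]
dup  -> [-100, -100]
-    -> [0]
5    -> [0, 5]
swap -> [5, 0]
over -> [5, 0, 5]
over -> [5, 0, 5, 0]
+    -> [5, 0, 5]
+    -> [5, 5]
+    -> [10]
-5   -> [10, -5]
+    -> [5]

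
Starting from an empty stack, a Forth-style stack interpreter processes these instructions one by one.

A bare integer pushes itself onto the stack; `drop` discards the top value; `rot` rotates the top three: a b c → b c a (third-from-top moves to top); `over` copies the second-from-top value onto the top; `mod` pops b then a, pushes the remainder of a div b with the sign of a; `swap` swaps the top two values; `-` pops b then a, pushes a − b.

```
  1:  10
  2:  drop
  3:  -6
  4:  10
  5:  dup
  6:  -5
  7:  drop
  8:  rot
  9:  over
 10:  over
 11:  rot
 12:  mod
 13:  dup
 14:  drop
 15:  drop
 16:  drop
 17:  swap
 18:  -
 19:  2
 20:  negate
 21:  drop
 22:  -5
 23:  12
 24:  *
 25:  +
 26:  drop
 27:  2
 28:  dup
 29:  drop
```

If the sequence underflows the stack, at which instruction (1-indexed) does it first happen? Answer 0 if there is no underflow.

10      [10]
drop    []
-6      [-6]
10      [-6, 10]
dup     [-6, 10, 10]
-5      [-6, 10, 10, -5]
drop    [-6, 10, 10]
rot     [10, 10, -6]
over    [10, 10, -6, 10]
over    [10, 10, -6, 10, -6]
rot     [10, 10, 10, -6, -6]
mod     [10, 10, 10, 0]
dup     [10, 10, 10, 0, 0]
drop    [10, 10, 10, 0]
drop    [10, 10, 10]
drop    [10, 10]
swap    [10, 10]
-       [0]
2       [0, 2]
negate  [0, -2]
drop    [0]
-5      [0, -5]
12      [0, -5, 12]
*       [0, -60]
+       [-60]
drop    []
2       [2]
dup     [2, 2]
drop    [2]

0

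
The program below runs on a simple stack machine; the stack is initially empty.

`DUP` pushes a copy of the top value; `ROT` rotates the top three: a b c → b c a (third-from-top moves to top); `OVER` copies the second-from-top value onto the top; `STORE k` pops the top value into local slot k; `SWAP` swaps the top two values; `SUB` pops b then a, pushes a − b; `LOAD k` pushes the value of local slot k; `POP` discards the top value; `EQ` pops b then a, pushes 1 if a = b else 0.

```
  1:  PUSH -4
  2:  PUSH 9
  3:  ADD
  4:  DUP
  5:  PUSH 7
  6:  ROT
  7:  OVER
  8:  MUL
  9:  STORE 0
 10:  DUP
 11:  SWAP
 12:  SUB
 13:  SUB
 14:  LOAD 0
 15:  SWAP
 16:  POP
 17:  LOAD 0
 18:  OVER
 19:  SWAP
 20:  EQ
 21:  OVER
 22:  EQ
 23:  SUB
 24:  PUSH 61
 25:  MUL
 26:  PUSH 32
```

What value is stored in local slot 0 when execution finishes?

35

PUSH -4 : [-4]
PUSH 9  : [-4, 9]
ADD     : [5]
DUP     : [5, 5]
PUSH 7  : [5, 5, 7]
ROT     : [5, 7, 5]
OVER    : [5, 7, 5, 7]
MUL     : [5, 7, 35]
STORE 0 : [5, 7]
DUP     : [5, 7, 7]
SWAP    : [5, 7, 7]
SUB     : [5, 0]
SUB     : [5]
LOAD 0  : [5, 35]
SWAP    : [35, 5]
POP     : [35]
LOAD 0  : [35, 35]
OVER    : [35, 35, 35]
SWAP    : [35, 35, 35]
EQ      : [35, 1]
OVER    : [35, 1, 35]
EQ      : [35, 0]
SUB     : [35]
PUSH 61 : [35, 61]
MUL     : [2135]
PUSH 32 : [2135, 32]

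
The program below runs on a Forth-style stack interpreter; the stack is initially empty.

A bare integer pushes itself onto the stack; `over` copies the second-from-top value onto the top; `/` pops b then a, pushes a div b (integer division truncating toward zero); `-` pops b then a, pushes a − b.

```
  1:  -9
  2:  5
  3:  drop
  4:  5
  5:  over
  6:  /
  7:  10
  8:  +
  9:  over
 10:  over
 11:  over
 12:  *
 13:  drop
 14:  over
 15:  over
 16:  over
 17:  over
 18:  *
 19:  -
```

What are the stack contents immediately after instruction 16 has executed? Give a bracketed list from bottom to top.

-9   → -9
5    → -9 5
drop → -9
5    → -9 5
over → -9 5 -9
/    → -9 0
10   → -9 0 10
+    → -9 10
over → -9 10 -9
over → -9 10 -9 10
over → -9 10 -9 10 -9
*    → -9 10 -9 -90
drop → -9 10 -9
over → -9 10 -9 10
over → -9 10 -9 10 -9
over → -9 10 -9 10 -9 10

[-9, 10, -9, 10, -9, 10]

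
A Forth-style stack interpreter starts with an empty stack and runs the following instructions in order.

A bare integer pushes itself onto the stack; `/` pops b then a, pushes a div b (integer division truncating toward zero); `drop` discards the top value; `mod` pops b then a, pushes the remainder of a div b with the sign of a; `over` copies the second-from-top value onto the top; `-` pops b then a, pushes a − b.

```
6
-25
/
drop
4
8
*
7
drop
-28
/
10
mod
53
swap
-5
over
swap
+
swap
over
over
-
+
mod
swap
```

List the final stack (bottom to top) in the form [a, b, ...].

6     [6]
-25   [6, -25]
/     [0]
drop  []
4     [4]
8     [4, 8]
*     [32]
7     [32, 7]
drop  [32]
-28   [32, -28]
/     [-1]
10    [-1, 10]
mod   [-1]
53    [-1, 53]
swap  [53, -1]
-5    [53, -1, -5]
over  [53, -1, -5, -1]
swap  [53, -1, -1, -5]
+     [53, -1, -6]
swap  [53, -6, -1]
over  [53, -6, -1, -6]
over  [53, -6, -1, -6, -1]
-     [53, -6, -1, -5]
+     [53, -6, -6]
mod   [53, 0]
swap  [0, 53]

[0, 53]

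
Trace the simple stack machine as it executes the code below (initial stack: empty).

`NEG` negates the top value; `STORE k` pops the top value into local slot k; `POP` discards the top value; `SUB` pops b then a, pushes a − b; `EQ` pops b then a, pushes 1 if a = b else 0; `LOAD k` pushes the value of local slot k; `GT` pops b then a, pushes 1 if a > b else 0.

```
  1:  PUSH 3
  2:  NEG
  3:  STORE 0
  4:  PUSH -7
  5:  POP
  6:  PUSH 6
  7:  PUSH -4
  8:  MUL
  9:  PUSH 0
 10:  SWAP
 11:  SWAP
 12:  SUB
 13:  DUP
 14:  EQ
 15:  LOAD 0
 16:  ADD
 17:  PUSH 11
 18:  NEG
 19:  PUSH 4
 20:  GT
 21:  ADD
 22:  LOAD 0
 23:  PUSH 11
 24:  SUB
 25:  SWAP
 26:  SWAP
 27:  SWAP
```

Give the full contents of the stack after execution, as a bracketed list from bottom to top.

PUSH 3   3
NEG      -3
STORE 0  (empty)
PUSH -7  -7
POP      (empty)
PUSH 6   6
PUSH -4  6 -4
MUL      -24
PUSH 0   -24 0
SWAP     0 -24
SWAP     -24 0
SUB      -24
DUP      -24 -24
EQ       1
LOAD 0   1 -3
ADD      -2
PUSH 11  -2 11
NEG      -2 -11
PUSH 4   -2 -11 4
GT       -2 0
ADD      -2
LOAD 0   -2 -3
PUSH 11  -2 -3 11
SUB      -2 -14
SWAP     -14 -2
SWAP     -2 -14
SWAP     -14 -2

[-14, -2]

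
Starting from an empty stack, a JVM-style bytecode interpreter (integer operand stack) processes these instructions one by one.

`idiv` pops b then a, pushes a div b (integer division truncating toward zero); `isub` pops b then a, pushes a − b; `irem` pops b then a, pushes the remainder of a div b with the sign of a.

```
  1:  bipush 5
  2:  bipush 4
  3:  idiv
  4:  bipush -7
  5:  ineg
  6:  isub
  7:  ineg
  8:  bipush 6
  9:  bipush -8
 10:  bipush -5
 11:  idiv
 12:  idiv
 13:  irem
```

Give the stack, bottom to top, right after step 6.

bipush 5   [5]
bipush 4   [5, 4]
idiv       [1]
bipush -7  [1, -7]
ineg       [1, 7]
isub       [-6]

[-6]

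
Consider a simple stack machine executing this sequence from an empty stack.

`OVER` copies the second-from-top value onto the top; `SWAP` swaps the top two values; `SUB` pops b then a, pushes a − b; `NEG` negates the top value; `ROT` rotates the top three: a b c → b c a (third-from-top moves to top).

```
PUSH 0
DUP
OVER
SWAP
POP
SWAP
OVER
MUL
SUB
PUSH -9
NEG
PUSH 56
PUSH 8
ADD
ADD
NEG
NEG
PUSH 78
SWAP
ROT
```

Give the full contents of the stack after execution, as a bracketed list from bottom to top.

PUSH 0  : [0]
DUP     : [0, 0]
OVER    : [0, 0, 0]
SWAP    : [0, 0, 0]
POP     : [0, 0]
SWAP    : [0, 0]
OVER    : [0, 0, 0]
MUL     : [0, 0]
SUB     : [0]
PUSH -9 : [0, -9]
NEG     : [0, 9]
PUSH 56 : [0, 9, 56]
PUSH 8  : [0, 9, 56, 8]
ADD     : [0, 9, 64]
ADD     : [0, 73]
NEG     : [0, -73]
NEG     : [0, 73]
PUSH 78 : [0, 73, 78]
SWAP    : [0, 78, 73]
ROT     : [78, 73, 0]

[78, 73, 0]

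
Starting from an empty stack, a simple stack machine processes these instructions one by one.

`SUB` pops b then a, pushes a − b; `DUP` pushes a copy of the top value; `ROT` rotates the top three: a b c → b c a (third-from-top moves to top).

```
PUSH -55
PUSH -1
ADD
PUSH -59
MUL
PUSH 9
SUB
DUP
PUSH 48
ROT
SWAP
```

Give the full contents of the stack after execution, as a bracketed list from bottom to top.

[3295, 3295, 48]

PUSH -55 -> [-55]
PUSH -1  -> [-55, -1]
ADD      -> [-56]
PUSH -59 -> [-56, -59]
MUL      -> [3304]
PUSH 9   -> [3304, 9]
SUB      -> [3295]
DUP      -> [3295, 3295]
PUSH 48  -> [3295, 3295, 48]
ROT      -> [3295, 48, 3295]
SWAP     -> [3295, 3295, 48]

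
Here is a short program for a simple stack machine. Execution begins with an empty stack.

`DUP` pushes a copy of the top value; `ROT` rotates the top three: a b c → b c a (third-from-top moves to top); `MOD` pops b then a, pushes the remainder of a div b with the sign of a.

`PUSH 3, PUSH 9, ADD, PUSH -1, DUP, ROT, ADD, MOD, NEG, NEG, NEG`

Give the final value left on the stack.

PUSH 3  : 3
PUSH 9  : 3 9
ADD     : 12
PUSH -1 : 12 -1
DUP     : 12 -1 -1
ROT     : -1 -1 12
ADD     : -1 11
MOD     : -1
NEG     : 1
NEG     : -1
NEG     : 1

1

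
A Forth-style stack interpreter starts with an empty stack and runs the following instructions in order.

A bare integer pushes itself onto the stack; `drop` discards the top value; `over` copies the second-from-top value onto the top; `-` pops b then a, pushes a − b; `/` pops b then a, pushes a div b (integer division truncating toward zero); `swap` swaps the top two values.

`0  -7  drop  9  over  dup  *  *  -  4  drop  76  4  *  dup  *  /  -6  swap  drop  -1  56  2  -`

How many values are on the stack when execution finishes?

3

0    : [0]
-7   : [0, -7]
drop : [0]
9    : [0, 9]
over : [0, 9, 0]
dup  : [0, 9, 0, 0]
*    : [0, 9, 0]
*    : [0, 0]
-    : [0]
4    : [0, 4]
drop : [0]
76   : [0, 76]
4    : [0, 76, 4]
*    : [0, 304]
dup  : [0, 304, 304]
*    : [0, 92416]
/    : [0]
-6   : [0, -6]
swap : [-6, 0]
drop : [-6]
-1   : [-6, -1]
56   : [-6, -1, 56]
2    : [-6, -1, 56, 2]
-    : [-6, -1, 54]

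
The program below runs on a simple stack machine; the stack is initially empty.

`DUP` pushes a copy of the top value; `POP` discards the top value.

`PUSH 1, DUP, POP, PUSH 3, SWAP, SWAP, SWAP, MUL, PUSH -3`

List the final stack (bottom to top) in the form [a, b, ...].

PUSH 1  -> [1]
DUP     -> [1, 1]
POP     -> [1]
PUSH 3  -> [1, 3]
SWAP    -> [3, 1]
SWAP    -> [1, 3]
SWAP    -> [3, 1]
MUL     -> [3]
PUSH -3 -> [3, -3]

[3, -3]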